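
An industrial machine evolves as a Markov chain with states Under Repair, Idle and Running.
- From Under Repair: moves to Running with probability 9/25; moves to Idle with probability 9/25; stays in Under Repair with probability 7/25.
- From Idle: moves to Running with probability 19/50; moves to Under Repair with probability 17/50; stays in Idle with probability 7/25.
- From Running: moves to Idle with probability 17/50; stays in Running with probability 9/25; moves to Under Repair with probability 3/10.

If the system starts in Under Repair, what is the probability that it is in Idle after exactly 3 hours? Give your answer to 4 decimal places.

Propagate the distribution vector 3 hours from Under Repair.
After 0 hours: (1.0000, 0.0000, 0.0000)
After 1 hour: (0.2800, 0.3600, 0.3600)
After 2 hours: (0.3088, 0.3240, 0.3672)
After 3 hours: (0.3068, 0.3267, 0.3665)
P(in Idle after 3 hours) = 0.3267

0.3267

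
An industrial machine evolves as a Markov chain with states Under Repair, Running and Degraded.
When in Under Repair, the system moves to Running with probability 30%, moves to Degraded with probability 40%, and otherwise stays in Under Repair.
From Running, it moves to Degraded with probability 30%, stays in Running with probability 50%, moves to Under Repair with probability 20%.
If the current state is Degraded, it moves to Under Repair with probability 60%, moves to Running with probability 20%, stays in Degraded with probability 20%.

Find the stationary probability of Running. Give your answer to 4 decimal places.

Let the stationary distribution be π with π = πP and π_1 + π_2 + π_3 = 1.
π_1 = 0.3·π_1 + 0.2·π_2 + 0.6·π_3
π_2 = 0.3·π_1 + 0.5·π_2 + 0.2·π_3
Solving with the normalization constraint gives π = (0.3579, 0.3368, 0.3053).
So the stationary probability of Running is 0.3368.

0.3368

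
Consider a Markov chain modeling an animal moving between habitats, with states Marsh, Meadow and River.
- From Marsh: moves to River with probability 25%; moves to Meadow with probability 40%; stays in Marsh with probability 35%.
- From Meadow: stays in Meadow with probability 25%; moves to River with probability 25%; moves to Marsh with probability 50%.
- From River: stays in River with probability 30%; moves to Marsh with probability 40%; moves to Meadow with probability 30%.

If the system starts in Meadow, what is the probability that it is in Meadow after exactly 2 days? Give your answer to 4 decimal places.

0.3375

Sum over the intermediate state after 1 day:
P = P(Meadow→Marsh)·P(Marsh→Meadow) + P(Meadow→Meadow)·P(Meadow→Meadow) + P(Meadow→River)·P(River→Meadow)
  = 0.5×0.4 + 0.25×0.25 + 0.25×0.3
  = 0.2000 + 0.0625 + 0.0750 = 0.3375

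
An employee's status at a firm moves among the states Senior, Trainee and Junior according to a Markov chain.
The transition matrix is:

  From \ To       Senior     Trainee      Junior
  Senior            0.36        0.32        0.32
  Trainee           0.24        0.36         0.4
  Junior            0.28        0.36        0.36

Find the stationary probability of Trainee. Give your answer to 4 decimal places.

0.3484

Let the stationary distribution be π with π = πP and π_1 + π_2 + π_3 = 1.
π_1 = 0.36·π_1 + 0.24·π_2 + 0.28·π_3
π_2 = 0.32·π_1 + 0.36·π_2 + 0.36·π_3
Solving with the normalization constraint gives π = (0.2892, 0.3484, 0.3624).
So the stationary probability of Trainee is 0.3484.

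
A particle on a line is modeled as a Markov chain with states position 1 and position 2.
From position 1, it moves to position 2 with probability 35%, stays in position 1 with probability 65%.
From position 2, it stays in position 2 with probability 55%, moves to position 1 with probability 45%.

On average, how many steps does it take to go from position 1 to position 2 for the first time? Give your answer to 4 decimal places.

2.8571

Let t(s) be the expected number of steps to first reach position 2 from state s, with t(position 2) = 0. Conditioning on the first step:
t(position 1) = 1 + 0.65·t(position 1)
Solving: t(position 1) = 2.8571.
Expected steps from position 1 to position 2: 2.8571.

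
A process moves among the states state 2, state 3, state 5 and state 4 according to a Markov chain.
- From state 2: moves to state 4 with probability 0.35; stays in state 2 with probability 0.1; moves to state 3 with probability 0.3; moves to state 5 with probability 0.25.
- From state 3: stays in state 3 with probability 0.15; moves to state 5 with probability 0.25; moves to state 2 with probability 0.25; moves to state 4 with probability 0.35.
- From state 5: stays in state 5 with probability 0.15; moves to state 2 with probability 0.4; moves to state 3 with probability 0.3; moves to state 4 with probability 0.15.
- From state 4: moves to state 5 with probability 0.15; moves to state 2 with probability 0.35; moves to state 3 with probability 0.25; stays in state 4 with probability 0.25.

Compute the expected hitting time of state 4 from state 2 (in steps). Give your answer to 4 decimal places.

3.2836

Let t(s) be the expected number of steps to first reach state 4 from state s, with t(state 4) = 0. Conditioning on the first step:
t(state 2) = 1 + 0.1·t(state 2) + 0.3·t(state 3) + 0.25·t(state 5)
t(state 3) = 1 + 0.25·t(state 2) + 0.15·t(state 3) + 0.25·t(state 5)
t(state 5) = 1 + 0.4·t(state 2) + 0.3·t(state 3) + 0.15·t(state 5)
Solving: t(state 2) = 3.2836, t(state 3) = 3.2836, t(state 5) = 3.8806.
Expected steps from state 2 to state 4: 3.2836.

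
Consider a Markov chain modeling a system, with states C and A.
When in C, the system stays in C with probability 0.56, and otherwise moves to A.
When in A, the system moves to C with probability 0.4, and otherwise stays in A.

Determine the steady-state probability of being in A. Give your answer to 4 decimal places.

Let the stationary distribution be π with π = πP and π_1 + π_2 = 1.
π_1 = 0.56·π_1 + 0.4·π_2
Solving with the normalization constraint gives π = (0.4762, 0.5238).
So the stationary probability of A is 0.5238.

0.5238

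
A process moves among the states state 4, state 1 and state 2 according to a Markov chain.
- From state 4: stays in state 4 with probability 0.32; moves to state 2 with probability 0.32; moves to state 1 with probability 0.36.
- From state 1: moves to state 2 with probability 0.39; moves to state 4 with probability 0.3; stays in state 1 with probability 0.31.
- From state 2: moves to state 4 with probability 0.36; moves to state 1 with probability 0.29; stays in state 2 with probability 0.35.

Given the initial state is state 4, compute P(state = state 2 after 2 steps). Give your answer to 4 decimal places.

0.3548

Sum over the intermediate state after 1 step:
P = P(state 4→state 4)·P(state 4→state 2) + P(state 4→state 1)·P(state 1→state 2) + P(state 4→state 2)·P(state 2→state 2)
  = 0.32×0.32 + 0.36×0.39 + 0.32×0.35
  = 0.1024 + 0.1404 + 0.1120 = 0.3548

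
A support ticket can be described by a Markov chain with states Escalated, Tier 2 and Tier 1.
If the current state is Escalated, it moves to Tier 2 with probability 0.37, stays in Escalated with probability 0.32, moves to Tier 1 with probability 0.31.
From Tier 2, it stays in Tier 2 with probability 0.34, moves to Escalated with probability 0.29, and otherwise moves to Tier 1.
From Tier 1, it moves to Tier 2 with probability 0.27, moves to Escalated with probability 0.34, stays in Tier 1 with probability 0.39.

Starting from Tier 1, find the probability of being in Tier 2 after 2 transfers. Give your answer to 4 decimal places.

0.3229

Sum over the intermediate state after 1 transfer:
P = P(Tier 1→Escalated)·P(Escalated→Tier 2) + P(Tier 1→Tier 2)·P(Tier 2→Tier 2) + P(Tier 1→Tier 1)·P(Tier 1→Tier 2)
  = 0.34×0.37 + 0.27×0.34 + 0.39×0.27
  = 0.1258 + 0.0918 + 0.1053 = 0.3229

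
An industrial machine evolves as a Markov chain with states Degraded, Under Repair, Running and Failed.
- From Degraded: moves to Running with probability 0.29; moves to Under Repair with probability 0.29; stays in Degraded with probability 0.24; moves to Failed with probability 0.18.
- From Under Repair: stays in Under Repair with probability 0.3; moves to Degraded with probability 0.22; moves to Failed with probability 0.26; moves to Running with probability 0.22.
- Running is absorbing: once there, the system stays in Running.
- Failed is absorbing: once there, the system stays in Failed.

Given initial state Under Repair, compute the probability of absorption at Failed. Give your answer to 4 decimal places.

0.5066

Let h(s) be the probability of absorption at Failed starting from transient state s. Then h(Failed) = 1 and h(Running) = 0. By first-step analysis:
h(Degraded) = 0.24·h(Degraded) + 0.29·h(Under Repair) + 0.29·0 + 0.18·1
h(Under Repair) = 0.22·h(Degraded) + 0.3·h(Under Repair) + 0.22·0 + 0.26·1
Solving: h(Degraded) = 0.4302, h(Under Repair) = 0.5066.
Starting from Under Repair, the probability is 0.5066.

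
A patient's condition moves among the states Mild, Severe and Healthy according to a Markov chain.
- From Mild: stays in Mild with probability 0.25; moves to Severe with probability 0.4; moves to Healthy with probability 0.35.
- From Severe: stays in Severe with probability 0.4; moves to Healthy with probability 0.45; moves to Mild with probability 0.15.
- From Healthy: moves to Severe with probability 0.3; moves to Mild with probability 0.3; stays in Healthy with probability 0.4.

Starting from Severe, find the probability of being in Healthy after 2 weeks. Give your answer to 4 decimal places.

Sum over the intermediate state after 1 week:
P = P(Severe→Mild)·P(Mild→Healthy) + P(Severe→Severe)·P(Severe→Healthy) + P(Severe→Healthy)·P(Healthy→Healthy)
  = 0.15×0.35 + 0.4×0.45 + 0.45×0.4
  = 0.0525 + 0.1800 + 0.1800 = 0.4125

0.4125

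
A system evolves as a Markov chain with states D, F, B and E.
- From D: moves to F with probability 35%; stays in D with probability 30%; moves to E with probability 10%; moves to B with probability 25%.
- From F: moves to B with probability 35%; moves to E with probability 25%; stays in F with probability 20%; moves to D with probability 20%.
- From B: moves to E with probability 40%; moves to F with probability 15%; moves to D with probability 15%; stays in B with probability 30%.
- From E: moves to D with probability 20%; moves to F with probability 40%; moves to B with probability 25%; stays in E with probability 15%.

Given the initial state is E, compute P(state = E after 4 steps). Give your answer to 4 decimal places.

0.2386

Propagate the distribution vector 4 steps from E.
After 0 steps: (0.0000, 0.0000, 0.0000, 1.0000)
After 1 step: (0.2000, 0.4000, 0.2500, 0.1500)
After 2 steps: (0.2075, 0.2475, 0.3025, 0.2425)
After 3 steps: (0.2056, 0.2645, 0.2899, 0.2400)
After 4 steps: (0.2061, 0.2644, 0.2909, 0.2386)
P(in E after 4 steps) = 0.2386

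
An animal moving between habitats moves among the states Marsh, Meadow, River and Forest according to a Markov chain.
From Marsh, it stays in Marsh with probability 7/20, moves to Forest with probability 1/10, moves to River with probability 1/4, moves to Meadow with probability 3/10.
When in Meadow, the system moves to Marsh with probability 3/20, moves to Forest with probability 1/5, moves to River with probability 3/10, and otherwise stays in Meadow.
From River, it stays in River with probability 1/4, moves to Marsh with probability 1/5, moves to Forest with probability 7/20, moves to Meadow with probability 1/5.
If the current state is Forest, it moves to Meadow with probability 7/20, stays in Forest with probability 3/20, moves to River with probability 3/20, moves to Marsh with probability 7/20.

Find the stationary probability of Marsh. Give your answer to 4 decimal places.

Let the stationary distribution be π with π = πP and π_1 + π_2 + π_3 + π_4 = 1.
π_1 = 0.35·π_1 + 0.15·π_2 + 0.2·π_3 + 0.35·π_4
π_2 = 0.3·π_1 + 0.35·π_2 + 0.2·π_3 + 0.35·π_4
π_3 = 0.25·π_1 + 0.3·π_2 + 0.25·π_3 + 0.15·π_4
Solving with the normalization constraint gives π = (0.2531, 0.3006, 0.2449, 0.2014).
So the stationary probability of Marsh is 0.2531.

0.2531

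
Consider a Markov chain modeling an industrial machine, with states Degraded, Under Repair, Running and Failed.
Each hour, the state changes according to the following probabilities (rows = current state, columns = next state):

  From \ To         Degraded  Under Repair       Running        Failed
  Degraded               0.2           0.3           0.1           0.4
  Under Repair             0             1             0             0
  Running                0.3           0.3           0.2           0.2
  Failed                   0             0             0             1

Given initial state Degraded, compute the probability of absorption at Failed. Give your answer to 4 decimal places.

0.5574

Let h(s) be the probability of absorption at Failed starting from transient state s. Then h(Failed) = 1 and h(Under Repair) = 0. By first-step analysis:
h(Degraded) = 0.2·h(Degraded) + 0.3·0 + 0.1·h(Running) + 0.4·1
h(Running) = 0.3·h(Degraded) + 0.3·0 + 0.2·h(Running) + 0.2·1
Solving: h(Degraded) = 0.5574, h(Running) = 0.4590.
Starting from Degraded, the probability is 0.5574.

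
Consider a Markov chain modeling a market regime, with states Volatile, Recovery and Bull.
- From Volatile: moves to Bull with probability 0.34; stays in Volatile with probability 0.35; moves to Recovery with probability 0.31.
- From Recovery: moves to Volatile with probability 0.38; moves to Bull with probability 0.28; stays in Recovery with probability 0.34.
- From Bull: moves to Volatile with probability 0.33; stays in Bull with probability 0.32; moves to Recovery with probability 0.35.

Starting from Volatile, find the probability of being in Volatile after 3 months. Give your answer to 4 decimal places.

Propagate the distribution vector 3 months from Volatile.
After 0 months: (1.0000, 0.0000, 0.0000)
After 1 month: (0.3500, 0.3100, 0.3400)
After 2 months: (0.3525, 0.3329, 0.3146)
After 3 months: (0.3537, 0.3326, 0.3137)
P(in Volatile after 3 months) = 0.3537

0.3537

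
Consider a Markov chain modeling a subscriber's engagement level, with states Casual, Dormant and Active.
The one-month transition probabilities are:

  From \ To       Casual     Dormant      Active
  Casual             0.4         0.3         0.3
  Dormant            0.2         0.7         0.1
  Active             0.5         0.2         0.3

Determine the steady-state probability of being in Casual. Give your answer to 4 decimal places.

0.3276

Let the stationary distribution be π with π = πP and π_1 + π_2 + π_3 = 1.
π_1 = 0.4·π_1 + 0.2·π_2 + 0.5·π_3
π_2 = 0.3·π_1 + 0.7·π_2 + 0.2·π_3
Solving with the normalization constraint gives π = (0.3276, 0.4655, 0.2069).
So the stationary probability of Casual is 0.3276.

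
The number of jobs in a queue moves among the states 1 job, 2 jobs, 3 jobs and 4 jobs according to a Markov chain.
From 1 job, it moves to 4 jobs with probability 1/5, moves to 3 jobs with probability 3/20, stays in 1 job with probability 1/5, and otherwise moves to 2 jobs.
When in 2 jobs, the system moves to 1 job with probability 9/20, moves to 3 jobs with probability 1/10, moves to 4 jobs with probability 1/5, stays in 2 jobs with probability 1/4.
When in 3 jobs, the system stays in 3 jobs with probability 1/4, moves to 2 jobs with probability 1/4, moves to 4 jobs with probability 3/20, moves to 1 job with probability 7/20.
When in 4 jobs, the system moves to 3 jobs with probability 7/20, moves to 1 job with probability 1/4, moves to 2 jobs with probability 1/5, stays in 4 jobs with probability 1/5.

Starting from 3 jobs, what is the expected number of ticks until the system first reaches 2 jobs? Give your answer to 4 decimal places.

3.3422

Let t(s) be the expected number of ticks to first reach 2 jobs from state s, with t(2 jobs) = 0. Conditioning on the first tick:
t(1 job) = 1 + 0.2·t(1 job) + 0.15·t(3 jobs) + 0.2·t(4 jobs)
t(3 jobs) = 1 + 0.35·t(1 job) + 0.25·t(3 jobs) + 0.15·t(4 jobs)
t(4 jobs) = 1 + 0.25·t(1 job) + 0.35·t(3 jobs) + 0.2·t(4 jobs)
Solving: t(1 job) = 2.7712, t(3 jobs) = 3.3422, t(4 jobs) = 3.5782.
Expected ticks from 3 jobs to 2 jobs: 3.3422.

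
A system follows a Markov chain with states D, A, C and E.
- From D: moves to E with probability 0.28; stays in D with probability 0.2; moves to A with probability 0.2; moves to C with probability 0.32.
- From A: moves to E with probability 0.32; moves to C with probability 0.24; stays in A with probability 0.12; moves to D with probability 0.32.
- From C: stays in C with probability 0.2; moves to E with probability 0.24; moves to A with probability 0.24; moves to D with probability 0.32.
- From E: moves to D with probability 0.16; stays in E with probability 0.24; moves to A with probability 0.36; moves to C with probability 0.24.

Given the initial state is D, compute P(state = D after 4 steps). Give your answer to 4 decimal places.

Propagate the distribution vector 4 steps from D.
After 0 steps: (1.0000, 0.0000, 0.0000, 0.0000)
After 1 step: (0.2000, 0.2000, 0.3200, 0.2800)
After 2 steps: (0.2512, 0.2416, 0.2432, 0.2640)
After 3 steps: (0.2476, 0.2326, 0.2504, 0.2694)
After 4 steps: (0.2472, 0.2345, 0.2498, 0.2685)
P(in D after 4 steps) = 0.2472

0.2472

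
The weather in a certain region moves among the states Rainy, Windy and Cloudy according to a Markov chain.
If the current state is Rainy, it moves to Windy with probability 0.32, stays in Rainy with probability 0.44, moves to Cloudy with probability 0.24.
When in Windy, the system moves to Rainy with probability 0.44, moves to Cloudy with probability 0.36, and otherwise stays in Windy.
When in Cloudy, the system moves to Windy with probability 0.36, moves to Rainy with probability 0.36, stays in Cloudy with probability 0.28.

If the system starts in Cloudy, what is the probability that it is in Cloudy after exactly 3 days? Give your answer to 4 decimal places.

0.2863

Propagate the distribution vector 3 days from Cloudy.
After 0 days: (0.0000, 0.0000, 1.0000)
After 1 day: (0.3600, 0.3600, 0.2800)
After 2 days: (0.4176, 0.2880, 0.2944)
After 3 days: (0.4164, 0.2972, 0.2863)
P(in Cloudy after 3 days) = 0.2863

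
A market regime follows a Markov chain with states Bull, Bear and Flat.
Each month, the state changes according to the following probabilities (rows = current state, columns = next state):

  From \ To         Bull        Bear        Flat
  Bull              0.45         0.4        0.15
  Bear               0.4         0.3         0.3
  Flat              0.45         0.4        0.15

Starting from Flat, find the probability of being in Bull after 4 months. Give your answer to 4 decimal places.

Propagate the distribution vector 4 months from Flat.
After 0 months: (0.0000, 0.0000, 1.0000)
After 1 month: (0.4500, 0.4000, 0.1500)
After 2 months: (0.4300, 0.3600, 0.2100)
After 3 months: (0.4320, 0.3640, 0.2040)
After 4 months: (0.4318, 0.3636, 0.2046)
P(in Bull after 4 months) = 0.4318

0.4318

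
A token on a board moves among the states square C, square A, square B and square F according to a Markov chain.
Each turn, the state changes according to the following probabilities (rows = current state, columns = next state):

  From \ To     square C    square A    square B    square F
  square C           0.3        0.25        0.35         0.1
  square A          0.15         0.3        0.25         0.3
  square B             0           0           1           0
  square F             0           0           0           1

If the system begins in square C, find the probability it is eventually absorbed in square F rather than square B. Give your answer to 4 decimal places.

0.3204

Let h(s) be the probability of absorption at square F starting from transient state s. Then h(square F) = 1 and h(square B) = 0. By first-step analysis:
h(square C) = 0.3·h(square C) + 0.25·h(square A) + 0.35·0 + 0.1·1
h(square A) = 0.15·h(square C) + 0.3·h(square A) + 0.25·0 + 0.3·1
Solving: h(square C) = 0.3204, h(square A) = 0.4972.
Starting from square C, the probability is 0.3204.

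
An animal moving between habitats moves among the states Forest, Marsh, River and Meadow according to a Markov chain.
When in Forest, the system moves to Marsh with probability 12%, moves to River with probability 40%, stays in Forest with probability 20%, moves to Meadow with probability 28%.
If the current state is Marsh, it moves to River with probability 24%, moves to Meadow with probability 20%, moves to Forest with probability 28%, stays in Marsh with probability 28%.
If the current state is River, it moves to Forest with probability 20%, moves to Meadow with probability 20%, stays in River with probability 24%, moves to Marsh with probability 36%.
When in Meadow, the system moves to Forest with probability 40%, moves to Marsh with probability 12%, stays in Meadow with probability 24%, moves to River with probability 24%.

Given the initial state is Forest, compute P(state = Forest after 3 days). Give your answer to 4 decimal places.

0.2643

Propagate the distribution vector 3 days from Forest.
After 0 days: (1.0000, 0.0000, 0.0000, 0.0000)
After 1 day: (0.2000, 0.1200, 0.4000, 0.2800)
After 2 days: (0.2656, 0.2352, 0.2720, 0.2272)
After 3 days: (0.2643, 0.2229, 0.2825, 0.2303)
P(in Forest after 3 days) = 0.2643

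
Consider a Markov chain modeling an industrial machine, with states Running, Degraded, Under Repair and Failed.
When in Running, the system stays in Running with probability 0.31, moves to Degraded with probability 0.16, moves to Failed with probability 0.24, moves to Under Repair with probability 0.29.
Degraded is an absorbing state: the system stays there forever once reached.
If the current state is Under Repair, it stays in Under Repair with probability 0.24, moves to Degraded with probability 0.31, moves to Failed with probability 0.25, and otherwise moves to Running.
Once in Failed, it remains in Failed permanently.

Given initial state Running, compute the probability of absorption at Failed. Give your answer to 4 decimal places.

0.5465

Let h(s) be the probability of absorption at Failed starting from transient state s. Then h(Failed) = 1 and h(Degraded) = 0. By first-step analysis:
h(Running) = 0.31·h(Running) + 0.16·0 + 0.29·h(Under Repair) + 0.24·1
h(Under Repair) = 0.2·h(Running) + 0.31·0 + 0.24·h(Under Repair) + 0.25·1
Solving: h(Running) = 0.5465, h(Under Repair) = 0.4728.
Starting from Running, the probability is 0.5465.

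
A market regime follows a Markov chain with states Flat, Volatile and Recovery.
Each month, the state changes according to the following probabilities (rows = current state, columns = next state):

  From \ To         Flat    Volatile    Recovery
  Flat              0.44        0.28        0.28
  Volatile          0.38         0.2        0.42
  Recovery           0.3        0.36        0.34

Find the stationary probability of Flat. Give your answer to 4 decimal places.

0.3753

Let the stationary distribution be π with π = πP and π_1 + π_2 + π_3 = 1.
π_1 = 0.44·π_1 + 0.38·π_2 + 0.3·π_3
π_2 = 0.28·π_1 + 0.2·π_2 + 0.36·π_3
Solving with the normalization constraint gives π = (0.3753, 0.2845, 0.3402).
So the stationary probability of Flat is 0.3753.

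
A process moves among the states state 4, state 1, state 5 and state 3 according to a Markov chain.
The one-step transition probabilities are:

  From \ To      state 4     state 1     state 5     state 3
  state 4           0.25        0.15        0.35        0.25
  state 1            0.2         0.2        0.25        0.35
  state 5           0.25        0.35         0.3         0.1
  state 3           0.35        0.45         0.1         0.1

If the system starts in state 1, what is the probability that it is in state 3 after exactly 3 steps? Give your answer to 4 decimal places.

Propagate the distribution vector 3 steps from state 1.
After 0 steps: (0.0000, 1.0000, 0.0000, 0.0000)
After 1 step: (0.2000, 0.2000, 0.2500, 0.3500)
After 2 steps: (0.2750, 0.3150, 0.2300, 0.1800)
After 3 steps: (0.2523, 0.2658, 0.2620, 0.2200)
P(in state 3 after 3 steps) = 0.2200

0.2200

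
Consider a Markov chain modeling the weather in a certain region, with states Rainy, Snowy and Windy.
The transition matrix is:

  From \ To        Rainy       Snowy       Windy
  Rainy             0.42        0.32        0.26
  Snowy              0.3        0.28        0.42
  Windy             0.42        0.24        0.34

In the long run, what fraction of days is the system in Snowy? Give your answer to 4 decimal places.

Let the stationary distribution be π with π = πP and π_1 + π_2 + π_3 = 1.
π_1 = 0.42·π_1 + 0.3·π_2 + 0.42·π_3
π_2 = 0.32·π_1 + 0.28·π_2 + 0.24·π_3
Solving with the normalization constraint gives π = (0.3861, 0.2822, 0.3317).
So the stationary probability of Snowy is 0.2822.

0.2822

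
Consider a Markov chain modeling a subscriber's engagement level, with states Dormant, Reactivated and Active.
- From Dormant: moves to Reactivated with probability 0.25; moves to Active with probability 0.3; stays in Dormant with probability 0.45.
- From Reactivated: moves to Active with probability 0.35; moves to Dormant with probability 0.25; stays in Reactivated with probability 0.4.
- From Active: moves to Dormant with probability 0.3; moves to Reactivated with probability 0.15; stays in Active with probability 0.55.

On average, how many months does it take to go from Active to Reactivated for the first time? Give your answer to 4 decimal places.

5.3968

Let t(s) be the expected number of months to first reach Reactivated from state s, with t(Reactivated) = 0. Conditioning on the first month:
t(Dormant) = 1 + 0.45·t(Dormant) + 0.3·t(Active)
t(Active) = 1 + 0.3·t(Dormant) + 0.55·t(Active)
Solving: t(Dormant) = 4.7619, t(Active) = 5.3968.
Expected months from Active to Reactivated: 5.3968.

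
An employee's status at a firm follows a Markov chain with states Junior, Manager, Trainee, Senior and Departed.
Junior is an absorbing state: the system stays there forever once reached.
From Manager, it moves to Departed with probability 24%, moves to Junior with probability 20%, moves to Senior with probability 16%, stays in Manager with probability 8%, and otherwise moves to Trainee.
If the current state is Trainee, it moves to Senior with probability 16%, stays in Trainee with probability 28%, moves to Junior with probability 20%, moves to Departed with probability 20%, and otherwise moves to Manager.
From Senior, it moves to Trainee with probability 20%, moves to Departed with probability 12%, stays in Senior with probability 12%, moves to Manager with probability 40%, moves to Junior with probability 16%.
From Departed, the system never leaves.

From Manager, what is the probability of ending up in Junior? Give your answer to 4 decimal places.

Let h(s) be the probability of absorption at Junior starting from transient state s. Then h(Junior) = 1 and h(Departed) = 0. By first-step analysis:
h(Manager) = 0.2·1 + 0.08·h(Manager) + 0.32·h(Trainee) + 0.16·h(Senior) + 0.24·0
h(Trainee) = 0.2·1 + 0.16·h(Manager) + 0.28·h(Trainee) + 0.16·h(Senior) + 0.2·0
h(Senior) = 0.16·1 + 0.4·h(Manager) + 0.2·h(Trainee) + 0.12·h(Senior) + 0.12·0
Solving: h(Manager) = 0.4801, h(Trainee) = 0.4985, h(Senior) = 0.5133.
Starting from Manager, the probability is 0.4801.

0.4801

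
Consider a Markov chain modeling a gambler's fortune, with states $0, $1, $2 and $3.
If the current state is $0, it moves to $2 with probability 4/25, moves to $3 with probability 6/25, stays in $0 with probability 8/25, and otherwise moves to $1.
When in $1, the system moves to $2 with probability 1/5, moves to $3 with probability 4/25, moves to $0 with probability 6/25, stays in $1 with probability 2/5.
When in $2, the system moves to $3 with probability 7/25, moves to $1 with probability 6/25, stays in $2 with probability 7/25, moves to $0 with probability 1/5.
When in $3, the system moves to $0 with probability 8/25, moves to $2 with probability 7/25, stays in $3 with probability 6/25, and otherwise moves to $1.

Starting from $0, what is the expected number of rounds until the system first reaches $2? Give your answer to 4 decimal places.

5.0614

Let t(s) be the expected number of rounds to first reach $2 from state s, with t($2) = 0. Conditioning on the first round:
t($0) = 1 + 0.32·t($0) + 0.28·t($1) + 0.24·t($3)
t($1) = 1 + 0.24·t($0) + 0.4·t($1) + 0.16·t($3)
t($3) = 1 + 0.32·t($0) + 0.16·t($1) + 0.24·t($3)
Solving: t($0) = 5.0614, t($1) = 4.8846, t($3) = 4.4753.
Expected rounds from $0 to $2: 5.0614.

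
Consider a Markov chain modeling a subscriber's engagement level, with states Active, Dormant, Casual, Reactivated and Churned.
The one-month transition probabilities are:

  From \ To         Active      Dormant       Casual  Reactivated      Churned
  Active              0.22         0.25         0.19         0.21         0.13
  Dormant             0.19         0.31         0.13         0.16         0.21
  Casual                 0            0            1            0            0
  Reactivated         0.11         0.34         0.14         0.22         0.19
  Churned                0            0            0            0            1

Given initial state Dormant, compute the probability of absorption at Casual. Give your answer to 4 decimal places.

0.4264

Let h(s) be the probability of absorption at Casual starting from transient state s. Then h(Casual) = 1 and h(Churned) = 0. By first-step analysis:
h(Active) = 0.22·h(Active) + 0.25·h(Dormant) + 0.19·1 + 0.21·h(Reactivated) + 0.13·0
h(Dormant) = 0.19·h(Active) + 0.31·h(Dormant) + 0.13·1 + 0.16·h(Reactivated) + 0.21·0
h(Reactivated) = 0.11·h(Active) + 0.34·h(Dormant) + 0.14·1 + 0.22·h(Reactivated) + 0.19·0
Solving: h(Active) = 0.4975, h(Dormant) = 0.4264, h(Reactivated) = 0.4355.
Starting from Dormant, the probability is 0.4264.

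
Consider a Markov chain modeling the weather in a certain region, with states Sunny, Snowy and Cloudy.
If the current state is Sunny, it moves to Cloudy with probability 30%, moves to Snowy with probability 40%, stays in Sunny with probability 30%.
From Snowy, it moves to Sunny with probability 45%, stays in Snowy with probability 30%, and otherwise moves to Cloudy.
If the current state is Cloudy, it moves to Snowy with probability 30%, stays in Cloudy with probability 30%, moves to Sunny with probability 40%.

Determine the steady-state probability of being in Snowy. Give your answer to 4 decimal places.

Let the stationary distribution be π with π = πP and π_1 + π_2 + π_3 = 1.
π_1 = 0.3·π_1 + 0.45·π_2 + 0.4·π_3
π_2 = 0.4·π_1 + 0.3·π_2 + 0.3·π_3
Solving with the normalization constraint gives π = (0.3790, 0.3379, 0.2831).
So the stationary probability of Snowy is 0.3379.

0.3379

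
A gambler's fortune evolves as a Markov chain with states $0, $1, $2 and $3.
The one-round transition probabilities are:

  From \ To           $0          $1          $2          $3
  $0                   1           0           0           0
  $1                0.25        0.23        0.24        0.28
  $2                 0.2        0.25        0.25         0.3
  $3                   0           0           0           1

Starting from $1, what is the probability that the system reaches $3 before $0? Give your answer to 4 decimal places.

0.5449

Let h(s) be the probability of absorption at $3 starting from transient state s. Then h($3) = 1 and h($0) = 0. By first-step analysis:
h($1) = 0.25·0 + 0.23·h($1) + 0.24·h($2) + 0.28·1
h($2) = 0.2·0 + 0.25·h($1) + 0.25·h($2) + 0.3·1
Solving: h($1) = 0.5449, h($2) = 0.5816.
Starting from $1, the probability is 0.5449.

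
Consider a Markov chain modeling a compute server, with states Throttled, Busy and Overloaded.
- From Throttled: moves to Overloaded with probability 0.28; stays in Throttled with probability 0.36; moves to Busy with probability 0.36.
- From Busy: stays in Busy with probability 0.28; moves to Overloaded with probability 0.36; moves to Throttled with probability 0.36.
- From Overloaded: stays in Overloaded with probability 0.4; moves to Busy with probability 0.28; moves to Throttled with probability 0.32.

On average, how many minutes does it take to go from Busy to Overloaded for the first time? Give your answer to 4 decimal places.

Let t(s) be the expected number of minutes to first reach Overloaded from state s, with t(Overloaded) = 0. Conditioning on the first minute:
t(Throttled) = 1 + 0.36·t(Throttled) + 0.36·t(Busy)
t(Busy) = 1 + 0.36·t(Throttled) + 0.28·t(Busy)
Solving: t(Throttled) = 3.2609, t(Busy) = 3.0193.
Expected minutes from Busy to Overloaded: 3.0193.

3.0193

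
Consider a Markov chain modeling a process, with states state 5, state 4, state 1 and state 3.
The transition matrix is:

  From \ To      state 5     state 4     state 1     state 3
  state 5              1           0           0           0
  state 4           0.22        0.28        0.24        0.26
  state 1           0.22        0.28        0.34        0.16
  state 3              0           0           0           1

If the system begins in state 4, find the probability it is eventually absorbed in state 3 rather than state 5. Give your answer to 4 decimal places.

Let h(s) be the probability of absorption at state 3 starting from transient state s. Then h(state 3) = 1 and h(state 5) = 0. By first-step analysis:
h(state 4) = 0.22·0 + 0.28·h(state 4) + 0.24·h(state 1) + 0.26·1
h(state 1) = 0.22·0 + 0.28·h(state 4) + 0.34·h(state 1) + 0.16·1
Solving: h(state 4) = 0.5147, h(state 1) = 0.4608.
Starting from state 4, the probability is 0.5147.

0.5147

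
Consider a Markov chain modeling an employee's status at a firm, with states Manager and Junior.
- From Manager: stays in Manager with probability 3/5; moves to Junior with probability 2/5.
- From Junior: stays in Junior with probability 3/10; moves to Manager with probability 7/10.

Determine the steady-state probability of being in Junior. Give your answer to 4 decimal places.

Let the stationary distribution be π with π = πP and π_1 + π_2 = 1.
π_1 = 0.6·π_1 + 0.7·π_2
Solving with the normalization constraint gives π = (0.6364, 0.3636).
So the stationary probability of Junior is 0.3636.

0.3636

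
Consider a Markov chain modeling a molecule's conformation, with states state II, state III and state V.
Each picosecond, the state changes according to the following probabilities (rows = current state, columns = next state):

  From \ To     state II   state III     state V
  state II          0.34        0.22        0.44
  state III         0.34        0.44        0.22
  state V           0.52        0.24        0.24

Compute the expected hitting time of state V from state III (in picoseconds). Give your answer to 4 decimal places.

Let t(s) be the expected number of picoseconds to first reach state V from state s, with t(state V) = 0. Conditioning on the first picosecond:
t(state II) = 1 + 0.34·t(state II) + 0.22·t(state III)
t(state III) = 1 + 0.34·t(state II) + 0.44·t(state III)
Solving: t(state II) = 2.6459, t(state III) = 3.3921.
Expected picoseconds from state III to state V: 3.3921.

3.3921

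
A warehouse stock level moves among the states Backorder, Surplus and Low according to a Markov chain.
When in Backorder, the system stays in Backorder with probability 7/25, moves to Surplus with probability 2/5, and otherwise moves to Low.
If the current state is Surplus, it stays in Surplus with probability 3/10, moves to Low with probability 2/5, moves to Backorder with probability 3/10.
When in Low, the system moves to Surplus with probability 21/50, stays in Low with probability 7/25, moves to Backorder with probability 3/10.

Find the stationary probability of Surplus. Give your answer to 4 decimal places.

0.3697

Let the stationary distribution be π with π = πP and π_1 + π_2 + π_3 = 1.
π_1 = 0.28·π_1 + 0.3·π_2 + 0.3·π_3
π_2 = 0.4·π_1 + 0.3·π_2 + 0.42·π_3
Solving with the normalization constraint gives π = (0.2941, 0.3697, 0.3361).
So the stationary probability of Surplus is 0.3697.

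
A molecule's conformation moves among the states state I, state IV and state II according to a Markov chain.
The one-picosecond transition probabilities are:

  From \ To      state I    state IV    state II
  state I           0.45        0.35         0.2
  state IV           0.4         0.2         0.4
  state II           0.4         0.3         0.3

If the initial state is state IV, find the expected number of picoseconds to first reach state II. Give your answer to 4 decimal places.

3.1667

Let t(s) be the expected number of picoseconds to first reach state II from state s, with t(state II) = 0. Conditioning on the first picosecond:
t(state I) = 1 + 0.45·t(state I) + 0.35·t(state IV)
t(state IV) = 1 + 0.4·t(state I) + 0.2·t(state IV)
Solving: t(state I) = 3.8333, t(state IV) = 3.1667.
Expected picoseconds from state IV to state II: 3.1667.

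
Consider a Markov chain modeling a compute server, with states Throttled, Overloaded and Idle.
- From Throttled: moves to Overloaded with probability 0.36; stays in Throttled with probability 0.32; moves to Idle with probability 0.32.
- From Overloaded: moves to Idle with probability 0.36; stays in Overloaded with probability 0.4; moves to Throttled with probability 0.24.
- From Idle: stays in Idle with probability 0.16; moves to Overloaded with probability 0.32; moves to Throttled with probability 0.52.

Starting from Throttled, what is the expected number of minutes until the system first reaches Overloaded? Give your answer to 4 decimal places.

2.8656

Let t(s) be the expected number of minutes to first reach Overloaded from state s, with t(Overloaded) = 0. Conditioning on the first minute:
t(Throttled) = 1 + 0.32·t(Throttled) + 0.32·t(Idle)
t(Idle) = 1 + 0.52·t(Throttled) + 0.16·t(Idle)
Solving: t(Throttled) = 2.8656, t(Idle) = 2.9644.
Expected minutes from Throttled to Overloaded: 2.8656.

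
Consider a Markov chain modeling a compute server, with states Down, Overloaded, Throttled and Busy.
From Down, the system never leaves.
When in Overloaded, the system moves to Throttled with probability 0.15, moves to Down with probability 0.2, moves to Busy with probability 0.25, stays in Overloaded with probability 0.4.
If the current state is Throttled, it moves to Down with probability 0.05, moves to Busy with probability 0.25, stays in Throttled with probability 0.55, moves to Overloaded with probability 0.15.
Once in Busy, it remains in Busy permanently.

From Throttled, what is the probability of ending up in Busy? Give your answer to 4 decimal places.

0.7576

Let h(s) be the probability of absorption at Busy starting from transient state s. Then h(Busy) = 1 and h(Down) = 0. By first-step analysis:
h(Overloaded) = 0.2·0 + 0.4·h(Overloaded) + 0.15·h(Throttled) + 0.25·1
h(Throttled) = 0.05·0 + 0.15·h(Overloaded) + 0.55·h(Throttled) + 0.25·1
Solving: h(Overloaded) = 0.6061, h(Throttled) = 0.7576.
Starting from Throttled, the probability is 0.7576.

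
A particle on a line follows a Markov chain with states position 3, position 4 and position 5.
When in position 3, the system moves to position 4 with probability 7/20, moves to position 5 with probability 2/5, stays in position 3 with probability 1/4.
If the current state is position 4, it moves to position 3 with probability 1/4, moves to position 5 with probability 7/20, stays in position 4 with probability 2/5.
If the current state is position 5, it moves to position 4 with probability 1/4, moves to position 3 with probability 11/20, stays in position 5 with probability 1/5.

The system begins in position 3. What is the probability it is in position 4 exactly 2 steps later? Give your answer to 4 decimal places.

0.3275

Sum over the intermediate state after 1 step:
P = P(position 3→position 3)·P(position 3→position 4) + P(position 3→position 4)·P(position 4→position 4) + P(position 3→position 5)·P(position 5→position 4)
  = 0.25×0.35 + 0.35×0.4 + 0.4×0.25
  = 0.0875 + 0.1400 + 0.1000 = 0.3275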